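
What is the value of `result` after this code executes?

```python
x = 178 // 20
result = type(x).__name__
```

x is int; result = 'int'

'int'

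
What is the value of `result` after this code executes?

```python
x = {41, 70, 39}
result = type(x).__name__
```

x is set; result = 'set'

'set'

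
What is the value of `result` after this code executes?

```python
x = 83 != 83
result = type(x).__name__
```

x is bool; result = 'bool'

'bool'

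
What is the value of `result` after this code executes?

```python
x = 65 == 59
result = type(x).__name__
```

x is bool; result = 'bool'

'bool'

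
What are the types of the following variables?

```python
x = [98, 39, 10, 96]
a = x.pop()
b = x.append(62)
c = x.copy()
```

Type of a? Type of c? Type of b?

pop() returns element; copy() returns list; append() returns None

int, list, NoneType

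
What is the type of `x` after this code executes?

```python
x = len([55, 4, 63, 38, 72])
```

len() always returns int

int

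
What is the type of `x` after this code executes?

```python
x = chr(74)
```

chr() returns str (single char)

str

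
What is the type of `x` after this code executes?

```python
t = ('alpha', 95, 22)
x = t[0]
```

Index 0 of tuple is a str literal

str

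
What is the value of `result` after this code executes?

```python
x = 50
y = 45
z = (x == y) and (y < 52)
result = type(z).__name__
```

x is int; y is int; z is bool; result = 'bool'

'bool'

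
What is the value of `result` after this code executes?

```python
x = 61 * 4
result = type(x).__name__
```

x is int; result = 'int'

'int'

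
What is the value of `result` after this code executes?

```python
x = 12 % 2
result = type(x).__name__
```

x is int; result = 'int'

'int'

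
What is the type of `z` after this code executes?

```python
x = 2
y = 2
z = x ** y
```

positive int ** positive int = int

int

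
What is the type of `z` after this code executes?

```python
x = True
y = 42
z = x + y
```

bool + int = int (bool is subclass of int)

int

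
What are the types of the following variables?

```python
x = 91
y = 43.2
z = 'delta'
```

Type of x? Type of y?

x is assigned a bare integer (no decimal point), so it is an int; y is assigned a number with a decimal point, so it is a float

int, float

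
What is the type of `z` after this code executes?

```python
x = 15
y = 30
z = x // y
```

int // int = int

int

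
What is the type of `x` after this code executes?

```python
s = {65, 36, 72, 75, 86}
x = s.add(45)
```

set.add() returns None (mutates in place)

NoneType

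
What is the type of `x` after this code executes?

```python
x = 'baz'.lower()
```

str.lower() returns str

str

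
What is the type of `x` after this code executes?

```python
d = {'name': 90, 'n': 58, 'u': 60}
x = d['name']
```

Accessing dict[str, int] with str key returns int

int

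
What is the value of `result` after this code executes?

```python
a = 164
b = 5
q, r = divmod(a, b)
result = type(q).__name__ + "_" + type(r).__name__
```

a is int; b is int; q is int; r is int; result = 'int_int'

'int_int'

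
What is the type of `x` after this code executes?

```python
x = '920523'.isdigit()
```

str.isdigit() returns bool

bool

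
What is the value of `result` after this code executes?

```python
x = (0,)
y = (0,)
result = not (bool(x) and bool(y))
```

x = (0,); y = (0,); result = False

False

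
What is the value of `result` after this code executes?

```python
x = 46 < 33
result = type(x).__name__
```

x is bool; result = 'bool'

'bool'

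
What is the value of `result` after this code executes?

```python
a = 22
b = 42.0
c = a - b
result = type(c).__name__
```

a is int; b is float; c is float; result = 'float'

'float'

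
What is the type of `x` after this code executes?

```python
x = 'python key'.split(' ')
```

str.split() returns list

list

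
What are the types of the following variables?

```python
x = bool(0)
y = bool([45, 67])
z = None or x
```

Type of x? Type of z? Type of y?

bool() returns bool; None or bool returns the bool; bool() returns bool

bool, bool, bool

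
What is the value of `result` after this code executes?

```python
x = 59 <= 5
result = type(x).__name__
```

x is bool; result = 'bool'

'bool'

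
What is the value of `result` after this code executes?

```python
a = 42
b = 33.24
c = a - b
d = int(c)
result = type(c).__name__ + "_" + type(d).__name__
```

a is int; b is float; c is float; d is int; result = 'float_int'

'float_int'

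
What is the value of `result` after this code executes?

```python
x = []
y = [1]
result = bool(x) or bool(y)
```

x = []; y = [1]; result = True

True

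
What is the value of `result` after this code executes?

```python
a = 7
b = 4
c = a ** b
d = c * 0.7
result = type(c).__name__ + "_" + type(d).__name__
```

a is int; b is int; c is int; d is float; result = 'int_float'

'int_float'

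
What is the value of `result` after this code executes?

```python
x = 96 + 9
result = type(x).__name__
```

x is int; result = 'int'

'int'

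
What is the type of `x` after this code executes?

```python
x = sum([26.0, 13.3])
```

sum() of floats returns float

float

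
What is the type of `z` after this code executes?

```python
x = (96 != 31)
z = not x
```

'not' returns bool

bool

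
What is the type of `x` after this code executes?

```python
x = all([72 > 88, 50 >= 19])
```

all() returns bool

bool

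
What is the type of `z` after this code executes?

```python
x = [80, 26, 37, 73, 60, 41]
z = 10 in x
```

'in' operator returns bool

bool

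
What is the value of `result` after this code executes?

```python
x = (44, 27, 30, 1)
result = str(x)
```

x = (44, 27, 30, 1); result = '(44, 27, 30, 1)'

'(44, 27, 30, 1)'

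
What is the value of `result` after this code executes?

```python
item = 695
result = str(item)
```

item = 695; result = '695'

'695'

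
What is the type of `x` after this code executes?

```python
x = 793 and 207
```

'and' with truthy values returns last operand (int)

int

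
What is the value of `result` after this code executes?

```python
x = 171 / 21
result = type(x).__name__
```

x is float; result = 'float'

'float'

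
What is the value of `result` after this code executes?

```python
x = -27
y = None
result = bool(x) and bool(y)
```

x = -27; y = None; result = False

False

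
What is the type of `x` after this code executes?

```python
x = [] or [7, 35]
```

'or' returns first truthy value (list)

list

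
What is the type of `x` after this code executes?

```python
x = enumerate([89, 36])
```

enumerate() returns an enumerate object

enumerate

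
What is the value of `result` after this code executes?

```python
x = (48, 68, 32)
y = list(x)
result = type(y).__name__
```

x is tuple; y is list; result = 'list'

'list'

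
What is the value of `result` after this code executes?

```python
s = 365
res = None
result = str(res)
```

s = 365; res = None; result = 'None'

'None'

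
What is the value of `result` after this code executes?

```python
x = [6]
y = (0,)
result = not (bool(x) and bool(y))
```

x = [6]; y = (0,); result = False

False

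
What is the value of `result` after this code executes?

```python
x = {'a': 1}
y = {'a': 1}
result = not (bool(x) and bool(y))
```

x = {'a': 1}; y = {'a': 1}; result = False

False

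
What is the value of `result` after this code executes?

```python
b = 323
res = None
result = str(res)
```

b = 323; res = None; result = 'None'

'None'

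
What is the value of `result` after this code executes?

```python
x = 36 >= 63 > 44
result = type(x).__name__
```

x is bool; result = 'bool'

'bool'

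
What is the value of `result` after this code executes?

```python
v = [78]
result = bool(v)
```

v = [78]; result = True

True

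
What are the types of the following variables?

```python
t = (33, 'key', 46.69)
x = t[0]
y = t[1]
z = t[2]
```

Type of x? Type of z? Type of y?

tuple[0] is int; tuple[2] is float; tuple[1] is str

int, float, str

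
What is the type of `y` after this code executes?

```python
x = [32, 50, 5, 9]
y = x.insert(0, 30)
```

list.insert() returns None

NoneType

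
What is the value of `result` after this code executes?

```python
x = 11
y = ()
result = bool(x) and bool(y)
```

x = 11; y = (); result = False

False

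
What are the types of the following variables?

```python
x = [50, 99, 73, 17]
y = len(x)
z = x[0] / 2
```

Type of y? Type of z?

len() returns int; int / int = float

int, float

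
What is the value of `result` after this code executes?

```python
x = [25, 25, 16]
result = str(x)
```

x = [25, 25, 16]; result = '[25, 25, 16]'

'[25, 25, 16]'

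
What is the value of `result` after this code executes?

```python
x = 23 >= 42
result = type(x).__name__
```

x is bool; result = 'bool'

'bool'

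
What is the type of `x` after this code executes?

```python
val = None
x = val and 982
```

'and' returns first falsy value (None)

NoneType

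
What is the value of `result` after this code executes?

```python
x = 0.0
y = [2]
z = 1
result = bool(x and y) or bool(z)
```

x = 0.0; y = [2]; z = 1; result = True

True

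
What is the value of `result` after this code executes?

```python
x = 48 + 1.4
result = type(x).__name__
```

x is float; result = 'float'

'float'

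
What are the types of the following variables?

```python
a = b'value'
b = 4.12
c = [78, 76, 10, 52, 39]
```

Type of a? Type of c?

a is assigned a bytes literal (b'...' prefix); c is assigned a list literal (square brackets)

bytes, list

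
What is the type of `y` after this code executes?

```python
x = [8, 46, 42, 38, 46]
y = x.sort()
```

list.sort() returns None (mutates in place)

NoneType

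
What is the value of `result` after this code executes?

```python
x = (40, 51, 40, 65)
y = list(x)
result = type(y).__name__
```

x is tuple; y is list; result = 'list'

'list'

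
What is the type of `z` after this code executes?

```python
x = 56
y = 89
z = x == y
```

Equality comparison returns bool

bool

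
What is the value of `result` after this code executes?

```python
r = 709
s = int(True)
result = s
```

r = 709; s = 1; result = 1

1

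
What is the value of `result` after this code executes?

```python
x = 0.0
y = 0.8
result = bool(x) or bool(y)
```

x = 0.0; y = 0.8; result = True

True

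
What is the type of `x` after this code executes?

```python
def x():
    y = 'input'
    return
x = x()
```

Bare return returns None

NoneType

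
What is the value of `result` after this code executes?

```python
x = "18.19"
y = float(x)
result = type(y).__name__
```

x is str; y is float; result = 'float'

'float'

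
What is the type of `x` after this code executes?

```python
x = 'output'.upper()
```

str.upper() returns str

str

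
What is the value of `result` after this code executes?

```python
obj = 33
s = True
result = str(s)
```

obj = 33; s = True; result = 'True'

'True'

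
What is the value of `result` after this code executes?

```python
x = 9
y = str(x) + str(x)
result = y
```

x = 9; y = '99'; result = '99'

'99'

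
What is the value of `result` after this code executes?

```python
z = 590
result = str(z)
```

z = 590; result = '590'

'590'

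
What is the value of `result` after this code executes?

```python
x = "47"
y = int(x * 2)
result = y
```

x = '47'; y = 4747; result = 4747

4747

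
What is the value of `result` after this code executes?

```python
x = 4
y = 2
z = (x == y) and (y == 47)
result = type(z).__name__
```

x is int; y is int; z is bool; result = 'bool'

'bool'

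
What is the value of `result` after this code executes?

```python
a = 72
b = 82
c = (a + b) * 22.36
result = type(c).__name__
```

a is int; b is int; c is float; result = 'float'

'float'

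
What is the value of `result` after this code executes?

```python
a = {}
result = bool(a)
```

a = {}; result = False

False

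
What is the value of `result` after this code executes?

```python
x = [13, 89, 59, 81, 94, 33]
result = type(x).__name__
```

x is list; result = 'list'

'list'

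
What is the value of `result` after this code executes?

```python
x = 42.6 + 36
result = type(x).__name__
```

x is float; result = 'float'

'float'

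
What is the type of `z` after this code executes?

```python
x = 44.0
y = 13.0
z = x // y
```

float // float = float

float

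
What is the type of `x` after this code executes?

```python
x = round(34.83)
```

round() with no decimal places returns int

int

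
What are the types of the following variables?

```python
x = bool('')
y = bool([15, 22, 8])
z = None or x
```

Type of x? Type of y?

bool() returns bool; bool() returns bool

bool, bool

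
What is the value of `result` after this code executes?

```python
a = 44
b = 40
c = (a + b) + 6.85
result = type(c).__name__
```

a is int; b is int; c is float; result = 'float'

'float'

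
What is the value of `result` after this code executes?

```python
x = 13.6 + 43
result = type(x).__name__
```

x is float; result = 'float'

'float'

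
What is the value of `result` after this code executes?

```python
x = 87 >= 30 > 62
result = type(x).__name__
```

x is bool; result = 'bool'

'bool'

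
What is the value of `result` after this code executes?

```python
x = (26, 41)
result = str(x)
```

x = (26, 41); result = '(26, 41)'

'(26, 41)'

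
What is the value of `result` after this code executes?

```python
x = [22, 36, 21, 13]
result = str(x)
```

x = [22, 36, 21, 13]; result = '[22, 36, 21, 13]'

'[22, 36, 21, 13]'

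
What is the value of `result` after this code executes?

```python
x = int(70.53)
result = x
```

x = 70; result = 70

70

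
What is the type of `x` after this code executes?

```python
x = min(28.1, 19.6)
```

min() of floats returns float

float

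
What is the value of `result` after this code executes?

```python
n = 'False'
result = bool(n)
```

n = 'False'; result = True

True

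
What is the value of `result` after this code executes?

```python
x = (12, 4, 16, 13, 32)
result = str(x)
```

x = (12, 4, 16, 13, 32); result = '(12, 4, 16, 13, 32)'

'(12, 4, 16, 13, 32)'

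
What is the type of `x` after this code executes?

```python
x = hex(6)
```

hex() returns str representation

str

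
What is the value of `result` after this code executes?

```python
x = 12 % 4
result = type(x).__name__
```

x is int; result = 'int'

'int'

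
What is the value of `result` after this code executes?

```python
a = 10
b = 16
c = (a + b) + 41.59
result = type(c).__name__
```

a is int; b is int; c is float; result = 'float'

'float'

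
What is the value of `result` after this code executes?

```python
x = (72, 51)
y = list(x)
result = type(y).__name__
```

x is tuple; y is list; result = 'list'

'list'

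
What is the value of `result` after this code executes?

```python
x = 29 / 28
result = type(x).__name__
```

x is float; result = 'float'

'float'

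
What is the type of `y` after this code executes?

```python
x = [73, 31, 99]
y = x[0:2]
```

Slicing a list returns a list

list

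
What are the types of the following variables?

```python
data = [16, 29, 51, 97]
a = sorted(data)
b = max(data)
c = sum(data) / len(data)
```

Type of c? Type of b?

int / int = float; max of ints returns int

float, int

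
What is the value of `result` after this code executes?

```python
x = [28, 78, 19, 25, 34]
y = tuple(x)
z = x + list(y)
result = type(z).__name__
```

x is list; y is tuple; z is list; result = 'list'

'list'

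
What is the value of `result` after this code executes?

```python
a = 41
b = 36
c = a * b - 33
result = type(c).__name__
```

a is int; b is int; c is int; result = 'int'

'int'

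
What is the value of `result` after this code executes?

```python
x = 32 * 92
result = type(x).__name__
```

x is int; result = 'int'

'int'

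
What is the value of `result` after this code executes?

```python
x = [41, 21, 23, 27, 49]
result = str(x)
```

x = [41, 21, 23, 27, 49]; result = '[41, 21, 23, 27, 49]'

'[41, 21, 23, 27, 49]'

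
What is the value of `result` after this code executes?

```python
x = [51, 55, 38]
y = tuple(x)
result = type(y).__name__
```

x is list; y is tuple; result = 'tuple'

'tuple'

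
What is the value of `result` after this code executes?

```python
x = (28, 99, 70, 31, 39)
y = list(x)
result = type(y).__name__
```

x is tuple; y is list; result = 'list'

'list'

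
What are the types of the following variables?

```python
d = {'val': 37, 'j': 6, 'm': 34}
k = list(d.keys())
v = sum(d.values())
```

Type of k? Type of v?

list() converts to list; sum of ints is int

list, int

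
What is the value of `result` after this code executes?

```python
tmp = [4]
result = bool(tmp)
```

tmp = [4]; result = True

True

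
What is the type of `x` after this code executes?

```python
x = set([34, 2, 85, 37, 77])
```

set() constructor returns set

set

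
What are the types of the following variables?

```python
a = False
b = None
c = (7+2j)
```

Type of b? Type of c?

b is assigned None, whose type is NoneType; c is assigned (7+2j), an int plus an imaginary literal (j suffix), which evaluates to complex

NoneType, complex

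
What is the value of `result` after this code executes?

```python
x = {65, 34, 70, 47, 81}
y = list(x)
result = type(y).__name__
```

x is set; y is list; result = 'list'

'list'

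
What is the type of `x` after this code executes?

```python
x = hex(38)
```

hex() returns str representation

str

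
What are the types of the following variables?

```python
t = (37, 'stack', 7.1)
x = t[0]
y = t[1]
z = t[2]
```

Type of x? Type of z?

tuple[0] is int; tuple[2] is float

int, float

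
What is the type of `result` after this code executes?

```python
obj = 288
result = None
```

None has type NoneType

NoneType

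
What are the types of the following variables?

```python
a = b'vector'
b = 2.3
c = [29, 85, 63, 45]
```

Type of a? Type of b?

a is assigned a bytes literal (b'...' prefix); b is assigned a number with a decimal point, so it is a float

bytes, float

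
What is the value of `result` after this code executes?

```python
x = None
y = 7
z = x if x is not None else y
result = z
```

x = None; y = 7; z = 7; result = 7

7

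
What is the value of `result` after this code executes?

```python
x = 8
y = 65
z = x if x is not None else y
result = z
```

x = 8; y = 65; z = 8; result = 8

8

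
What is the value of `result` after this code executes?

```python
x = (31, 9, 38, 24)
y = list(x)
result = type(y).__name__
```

x is tuple; y is list; result = 'list'

'list'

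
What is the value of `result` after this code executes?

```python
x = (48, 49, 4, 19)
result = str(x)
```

x = (48, 49, 4, 19); result = '(48, 49, 4, 19)'

'(48, 49, 4, 19)'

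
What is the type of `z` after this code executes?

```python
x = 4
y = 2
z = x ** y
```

positive int ** positive int = int

int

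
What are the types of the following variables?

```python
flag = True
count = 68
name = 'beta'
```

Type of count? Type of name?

count is assigned a bare integer (no decimal point), so it is an int; name is assigned a quoted string literal, so it is a str

int, str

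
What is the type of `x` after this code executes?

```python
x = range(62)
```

range() returns a range object

range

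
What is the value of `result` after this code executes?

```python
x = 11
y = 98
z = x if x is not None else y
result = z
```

x = 11; y = 98; z = 11; result = 11

11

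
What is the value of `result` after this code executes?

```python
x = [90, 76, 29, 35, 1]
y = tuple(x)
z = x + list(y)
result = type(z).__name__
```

x is list; y is tuple; z is list; result = 'list'

'list'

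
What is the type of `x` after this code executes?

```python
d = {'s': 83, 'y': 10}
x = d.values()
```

.values() returns dict_values view

dict_values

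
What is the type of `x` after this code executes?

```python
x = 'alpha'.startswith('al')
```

str.startswith() returns bool

bool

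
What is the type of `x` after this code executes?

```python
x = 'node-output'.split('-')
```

str.split() returns list

list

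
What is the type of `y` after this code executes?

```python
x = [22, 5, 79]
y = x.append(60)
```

list.append() returns None (mutates in place)

NoneType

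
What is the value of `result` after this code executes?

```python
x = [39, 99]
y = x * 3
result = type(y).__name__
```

x is list; y is list; result = 'list'

'list'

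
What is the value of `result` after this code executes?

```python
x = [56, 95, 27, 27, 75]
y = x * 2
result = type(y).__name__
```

x is list; y is list; result = 'list'

'list'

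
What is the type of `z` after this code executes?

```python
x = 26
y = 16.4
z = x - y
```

int - float = float

float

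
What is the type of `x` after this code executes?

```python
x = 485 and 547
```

'and' with truthy values returns last operand (int)

int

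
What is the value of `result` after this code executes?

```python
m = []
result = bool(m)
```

m = []; result = False

False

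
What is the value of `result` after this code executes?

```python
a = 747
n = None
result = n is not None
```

a = 747; n = None; result = False

False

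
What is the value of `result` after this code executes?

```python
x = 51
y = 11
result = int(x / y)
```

x = 51; y = 11; result = 4

4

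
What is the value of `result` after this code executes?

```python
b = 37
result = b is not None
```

b = 37; result = True

True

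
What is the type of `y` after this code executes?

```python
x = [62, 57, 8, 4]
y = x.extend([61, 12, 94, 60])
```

list.extend() returns None

NoneType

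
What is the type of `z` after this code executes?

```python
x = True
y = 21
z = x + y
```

bool + int = int (bool is subclass of int)

int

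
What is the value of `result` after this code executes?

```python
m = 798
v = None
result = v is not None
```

m = 798; v = None; result = False

False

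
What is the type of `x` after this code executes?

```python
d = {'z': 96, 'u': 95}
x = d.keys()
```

.keys() returns dict_keys view

dict_keys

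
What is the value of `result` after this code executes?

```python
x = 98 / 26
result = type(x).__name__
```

x is float; result = 'float'

'float'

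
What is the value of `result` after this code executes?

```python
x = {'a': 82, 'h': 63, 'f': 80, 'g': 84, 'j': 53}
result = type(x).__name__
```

x is dict; result = 'dict'

'dict'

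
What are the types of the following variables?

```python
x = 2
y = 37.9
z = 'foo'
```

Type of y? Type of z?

y is assigned a number with a decimal point, so it is a float; z is assigned a quoted string literal, so it is a str

float, str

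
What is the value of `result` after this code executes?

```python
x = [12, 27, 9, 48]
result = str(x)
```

x = [12, 27, 9, 48]; result = '[12, 27, 9, 48]'

'[12, 27, 9, 48]'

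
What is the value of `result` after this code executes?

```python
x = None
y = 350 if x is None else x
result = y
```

x = None; y = 350; result = 350

350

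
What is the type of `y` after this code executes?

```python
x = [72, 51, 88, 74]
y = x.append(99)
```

list.append() returns None (mutates in place)

NoneType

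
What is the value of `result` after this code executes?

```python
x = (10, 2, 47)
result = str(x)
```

x = (10, 2, 47); result = '(10, 2, 47)'

'(10, 2, 47)'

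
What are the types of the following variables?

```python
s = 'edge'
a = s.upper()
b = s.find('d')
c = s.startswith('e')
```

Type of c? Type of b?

startswith() returns bool; find() returns int

bool, int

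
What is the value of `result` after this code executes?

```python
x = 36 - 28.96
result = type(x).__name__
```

x is float; result = 'float'

'float'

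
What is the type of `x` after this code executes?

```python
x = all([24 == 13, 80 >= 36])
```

all() returns bool

bool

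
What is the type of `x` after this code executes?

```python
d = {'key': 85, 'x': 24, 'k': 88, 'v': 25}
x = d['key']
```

Accessing dict[str, int] with str key returns int

int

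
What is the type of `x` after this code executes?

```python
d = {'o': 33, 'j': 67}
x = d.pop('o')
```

dict.pop() returns the value

int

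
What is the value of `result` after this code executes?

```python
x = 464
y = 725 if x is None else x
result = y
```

x = 464; y = 464; result = 464

464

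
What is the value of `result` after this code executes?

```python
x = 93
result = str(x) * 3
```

x = 93; result = '939393'

'939393'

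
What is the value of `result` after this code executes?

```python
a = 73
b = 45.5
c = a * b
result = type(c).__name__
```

a is int; b is float; c is float; result = 'float'

'float'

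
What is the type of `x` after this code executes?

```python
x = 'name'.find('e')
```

str.find() returns int index

int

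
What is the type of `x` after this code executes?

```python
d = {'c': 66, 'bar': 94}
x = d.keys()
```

.keys() returns dict_keys view

dict_keys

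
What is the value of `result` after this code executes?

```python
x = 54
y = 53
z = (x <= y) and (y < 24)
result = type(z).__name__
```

x is int; y is int; z is bool; result = 'bool'

'bool'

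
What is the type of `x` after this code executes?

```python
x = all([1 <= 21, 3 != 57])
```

all() returns bool

bool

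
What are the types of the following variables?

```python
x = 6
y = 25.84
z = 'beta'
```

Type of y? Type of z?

y is assigned a number with a decimal point, so it is a float; z is assigned a quoted string literal, so it is a str

float, str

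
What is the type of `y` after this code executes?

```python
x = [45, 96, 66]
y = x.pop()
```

list.pop() returns the popped element

int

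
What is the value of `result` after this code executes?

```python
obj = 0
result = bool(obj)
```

obj = 0; result = False

False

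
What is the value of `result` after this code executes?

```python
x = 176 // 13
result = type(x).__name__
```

x is int; result = 'int'

'int'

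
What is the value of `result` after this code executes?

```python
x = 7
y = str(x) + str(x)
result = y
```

x = 7; y = '77'; result = '77'

'77'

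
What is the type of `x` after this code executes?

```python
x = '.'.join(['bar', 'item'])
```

str.join() returns str

str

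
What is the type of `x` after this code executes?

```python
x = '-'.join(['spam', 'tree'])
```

str.join() returns str

str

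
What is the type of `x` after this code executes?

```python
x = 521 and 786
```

'and' with truthy values returns last operand (int)

int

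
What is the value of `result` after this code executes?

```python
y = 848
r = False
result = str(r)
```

y = 848; r = False; result = 'False'

'False'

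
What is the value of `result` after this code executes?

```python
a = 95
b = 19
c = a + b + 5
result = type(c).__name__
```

a is int; b is int; c is int; result = 'int'

'int'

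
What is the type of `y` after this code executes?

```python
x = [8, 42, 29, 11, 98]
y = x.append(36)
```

list.append() returns None (mutates in place)

NoneType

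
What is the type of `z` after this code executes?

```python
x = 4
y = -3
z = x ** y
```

int ** negative = float

float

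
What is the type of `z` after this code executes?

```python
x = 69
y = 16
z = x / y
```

int / int = float

float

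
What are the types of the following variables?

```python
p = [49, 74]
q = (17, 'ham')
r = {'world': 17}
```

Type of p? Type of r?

p is assigned a list literal (square brackets); r is assigned a dict literal ({key: value})

list, dict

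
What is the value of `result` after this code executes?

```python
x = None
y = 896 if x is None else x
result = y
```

x = None; y = 896; result = 896

896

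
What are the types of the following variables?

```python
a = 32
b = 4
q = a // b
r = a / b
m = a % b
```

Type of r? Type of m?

/ returns float; % of ints returns int

float, int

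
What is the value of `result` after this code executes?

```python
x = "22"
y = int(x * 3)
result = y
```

x = '22'; y = 222222; result = 222222

222222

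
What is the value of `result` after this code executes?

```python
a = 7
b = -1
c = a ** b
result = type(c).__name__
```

a is int; b is int; c is float; result = 'float'

'float'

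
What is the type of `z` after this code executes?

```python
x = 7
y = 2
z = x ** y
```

positive int ** positive int = int

int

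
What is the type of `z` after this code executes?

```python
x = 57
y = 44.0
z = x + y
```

int + float = float

float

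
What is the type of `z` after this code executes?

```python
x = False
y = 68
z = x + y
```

bool + int = int (bool is subclass of int)

int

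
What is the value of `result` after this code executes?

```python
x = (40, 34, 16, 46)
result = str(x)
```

x = (40, 34, 16, 46); result = '(40, 34, 16, 46)'

'(40, 34, 16, 46)'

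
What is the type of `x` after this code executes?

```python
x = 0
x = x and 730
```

'and' returns first falsy value (0 is int)

int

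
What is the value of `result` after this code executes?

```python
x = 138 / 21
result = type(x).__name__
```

x is float; result = 'float'

'float'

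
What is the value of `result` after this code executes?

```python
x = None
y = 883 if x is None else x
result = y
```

x = None; y = 883; result = 883

883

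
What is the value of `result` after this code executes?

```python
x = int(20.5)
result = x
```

x = 20; result = 20

20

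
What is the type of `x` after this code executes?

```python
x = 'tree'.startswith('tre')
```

str.startswith() returns bool

bool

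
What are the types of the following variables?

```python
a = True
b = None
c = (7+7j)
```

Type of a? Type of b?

a is assigned the constant True, which has type bool; b is assigned None, whose type is NoneType

bool, NoneType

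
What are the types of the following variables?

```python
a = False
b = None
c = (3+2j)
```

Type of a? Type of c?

a is assigned the constant False, which has type bool; c is assigned (3+2j), an int plus an imaginary literal (j suffix), which evaluates to complex

bool, complex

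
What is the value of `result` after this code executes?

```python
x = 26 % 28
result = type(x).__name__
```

x is int; result = 'int'

'int'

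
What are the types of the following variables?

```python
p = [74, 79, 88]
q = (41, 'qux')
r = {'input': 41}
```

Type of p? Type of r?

p is assigned a list literal (square brackets); r is assigned a dict literal ({key: value})

list, dict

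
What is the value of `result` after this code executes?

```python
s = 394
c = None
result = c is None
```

s = 394; c = None; result = True

True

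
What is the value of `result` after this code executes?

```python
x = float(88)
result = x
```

x = 88.0; result = 88.0

88.0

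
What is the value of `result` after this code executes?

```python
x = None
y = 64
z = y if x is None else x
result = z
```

x = None; y = 64; z = 64; result = 64

64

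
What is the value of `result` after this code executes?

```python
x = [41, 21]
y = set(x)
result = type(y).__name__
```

x is list; y is set; result = 'set'

'set'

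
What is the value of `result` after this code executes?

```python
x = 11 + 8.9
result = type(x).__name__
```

x is float; result = 'float'

'float'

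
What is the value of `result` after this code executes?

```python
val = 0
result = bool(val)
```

val = 0; result = False

False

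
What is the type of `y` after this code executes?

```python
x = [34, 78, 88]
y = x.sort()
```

list.sort() returns None (mutates in place)

NoneType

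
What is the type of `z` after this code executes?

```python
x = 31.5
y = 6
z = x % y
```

float % int = float

float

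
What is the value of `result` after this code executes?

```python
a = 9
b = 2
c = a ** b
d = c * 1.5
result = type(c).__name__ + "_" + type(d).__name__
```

a is int; b is int; c is int; d is float; result = 'int_float'

'int_float'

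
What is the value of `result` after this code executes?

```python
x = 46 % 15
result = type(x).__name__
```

x is int; result = 'int'

'int'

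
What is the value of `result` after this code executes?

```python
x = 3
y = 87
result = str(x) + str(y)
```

x = 3; y = 87; result = '387'

'387'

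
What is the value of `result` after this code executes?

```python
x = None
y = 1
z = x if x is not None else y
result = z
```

x = None; y = 1; z = 1; result = 1

1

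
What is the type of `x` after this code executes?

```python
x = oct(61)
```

oct() returns str representation

str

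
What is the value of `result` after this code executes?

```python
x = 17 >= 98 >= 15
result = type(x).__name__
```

x is bool; result = 'bool'

'bool'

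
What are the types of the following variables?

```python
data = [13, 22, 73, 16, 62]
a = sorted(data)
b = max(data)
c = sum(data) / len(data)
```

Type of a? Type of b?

sorted() returns list; max of ints returns int

list, int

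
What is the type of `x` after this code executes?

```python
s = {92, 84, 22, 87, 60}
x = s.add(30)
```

set.add() returns None (mutates in place)

NoneType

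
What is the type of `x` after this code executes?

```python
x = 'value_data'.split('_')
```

str.split() returns list

list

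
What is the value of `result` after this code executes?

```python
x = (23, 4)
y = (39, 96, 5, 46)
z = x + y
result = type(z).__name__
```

x is tuple; y is tuple; z is tuple; result = 'tuple'

'tuple'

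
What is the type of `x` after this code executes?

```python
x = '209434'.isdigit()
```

str.isdigit() returns bool

bool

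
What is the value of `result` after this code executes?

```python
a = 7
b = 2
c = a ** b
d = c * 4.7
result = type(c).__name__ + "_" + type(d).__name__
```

a is int; b is int; c is int; d is float; result = 'int_float'

'int_float'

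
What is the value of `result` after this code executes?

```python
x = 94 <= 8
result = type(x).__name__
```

x is bool; result = 'bool'

'bool'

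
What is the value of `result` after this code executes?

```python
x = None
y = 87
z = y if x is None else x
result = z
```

x = None; y = 87; z = 87; result = 87

87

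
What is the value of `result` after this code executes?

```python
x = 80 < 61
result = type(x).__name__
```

x is bool; result = 'bool'

'bool'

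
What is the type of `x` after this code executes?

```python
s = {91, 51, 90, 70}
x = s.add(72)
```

set.add() returns None (mutates in place)

NoneType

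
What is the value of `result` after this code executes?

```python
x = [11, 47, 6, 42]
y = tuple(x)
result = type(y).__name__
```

x is list; y is tuple; result = 'tuple'

'tuple'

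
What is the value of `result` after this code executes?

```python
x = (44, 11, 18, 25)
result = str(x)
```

x = (44, 11, 18, 25); result = '(44, 11, 18, 25)'

'(44, 11, 18, 25)'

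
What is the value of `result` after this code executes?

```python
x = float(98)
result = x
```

x = 98.0; result = 98.0

98.0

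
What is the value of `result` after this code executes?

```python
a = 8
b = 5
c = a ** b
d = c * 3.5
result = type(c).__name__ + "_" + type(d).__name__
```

a is int; b is int; c is int; d is float; result = 'int_float'

'int_float'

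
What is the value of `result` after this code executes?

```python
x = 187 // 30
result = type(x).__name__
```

x is int; result = 'int'

'int'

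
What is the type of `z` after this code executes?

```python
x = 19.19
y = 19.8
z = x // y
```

float // float = float

float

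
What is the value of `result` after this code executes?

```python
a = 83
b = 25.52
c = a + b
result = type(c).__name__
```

a is int; b is float; c is float; result = 'float'

'float'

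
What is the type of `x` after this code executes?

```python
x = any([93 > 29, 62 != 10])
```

any() returns bool

bool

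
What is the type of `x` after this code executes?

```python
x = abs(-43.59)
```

abs() of float returns float

float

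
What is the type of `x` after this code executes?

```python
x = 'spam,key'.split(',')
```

str.split() returns list

list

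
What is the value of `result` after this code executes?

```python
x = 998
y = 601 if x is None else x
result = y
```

x = 998; y = 998; result = 998

998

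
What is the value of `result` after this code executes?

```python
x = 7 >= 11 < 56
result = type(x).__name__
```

x is bool; result = 'bool'

'bool'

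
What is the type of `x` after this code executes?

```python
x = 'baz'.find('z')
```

str.find() returns int index

int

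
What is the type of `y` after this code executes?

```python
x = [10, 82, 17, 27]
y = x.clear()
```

list.clear() returns None

NoneType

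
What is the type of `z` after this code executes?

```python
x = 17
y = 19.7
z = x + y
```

int + float = float

float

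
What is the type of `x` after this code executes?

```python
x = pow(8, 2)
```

pow(int, int) returns int

int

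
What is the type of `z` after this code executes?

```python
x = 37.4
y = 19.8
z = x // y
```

float // float = float

float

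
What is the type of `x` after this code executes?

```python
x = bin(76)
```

bin() returns str representation

str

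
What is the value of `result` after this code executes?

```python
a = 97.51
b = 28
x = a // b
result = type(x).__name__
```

a is float; b is int; x is float; result = 'float'

'float'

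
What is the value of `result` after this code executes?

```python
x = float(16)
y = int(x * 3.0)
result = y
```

x = 16.0; y = 48; result = 48

48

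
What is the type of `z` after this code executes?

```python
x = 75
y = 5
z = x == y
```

Equality comparison returns bool

bool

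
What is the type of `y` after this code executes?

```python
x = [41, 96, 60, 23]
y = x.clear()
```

list.clear() returns None

NoneType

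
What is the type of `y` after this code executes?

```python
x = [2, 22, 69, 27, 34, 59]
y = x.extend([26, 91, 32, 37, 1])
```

list.extend() returns None

NoneType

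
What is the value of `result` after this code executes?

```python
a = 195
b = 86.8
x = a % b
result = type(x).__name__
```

a is int; b is float; x is float; result = 'float'

'float'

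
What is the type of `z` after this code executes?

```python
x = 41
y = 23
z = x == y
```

Equality comparison returns bool

bool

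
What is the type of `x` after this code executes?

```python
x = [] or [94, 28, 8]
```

'or' returns first truthy value (list)

list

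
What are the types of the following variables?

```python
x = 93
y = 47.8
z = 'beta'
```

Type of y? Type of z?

y is assigned a number with a decimal point, so it is a float; z is assigned a quoted string literal, so it is a str

float, str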